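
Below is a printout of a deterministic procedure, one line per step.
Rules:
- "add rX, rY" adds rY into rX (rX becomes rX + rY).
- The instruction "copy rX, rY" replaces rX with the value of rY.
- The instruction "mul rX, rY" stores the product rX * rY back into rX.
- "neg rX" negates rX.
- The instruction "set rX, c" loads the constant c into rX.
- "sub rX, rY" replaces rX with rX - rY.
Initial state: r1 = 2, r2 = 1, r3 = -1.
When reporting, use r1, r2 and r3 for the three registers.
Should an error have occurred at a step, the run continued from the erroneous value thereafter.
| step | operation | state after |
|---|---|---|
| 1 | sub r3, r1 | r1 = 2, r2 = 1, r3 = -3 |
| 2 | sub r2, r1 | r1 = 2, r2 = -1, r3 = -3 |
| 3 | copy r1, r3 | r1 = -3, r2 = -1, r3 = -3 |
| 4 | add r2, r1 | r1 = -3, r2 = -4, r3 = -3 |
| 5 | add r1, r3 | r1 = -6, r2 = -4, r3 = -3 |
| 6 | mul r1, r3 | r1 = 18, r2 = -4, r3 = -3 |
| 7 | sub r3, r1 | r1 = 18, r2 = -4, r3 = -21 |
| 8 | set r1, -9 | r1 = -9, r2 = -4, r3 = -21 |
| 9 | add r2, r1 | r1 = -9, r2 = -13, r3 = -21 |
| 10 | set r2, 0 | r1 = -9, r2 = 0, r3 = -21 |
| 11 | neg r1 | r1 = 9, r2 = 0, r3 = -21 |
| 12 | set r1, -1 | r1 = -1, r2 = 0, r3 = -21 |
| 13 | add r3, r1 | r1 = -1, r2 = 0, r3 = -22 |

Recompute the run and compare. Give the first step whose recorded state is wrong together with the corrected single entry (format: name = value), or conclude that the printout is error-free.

step 1: r3 = -1 - 2 = -3 -> in agreement
step 2: r2 = 1 - 2 = -1 -> consistent with the printout
step 3: r1 = -3 -> same as recorded
step 4: r2 = -1 + -3 = -4 -> matches
step 5: r1 = -3 + -3 = -6 -> no discrepancy
step 6: r1 = -6 * -3 = 18 -> in agreement
step 7: r3 = -3 - 18 = -21 -> checks out
step 8: r1 = -9 -> consistent with the printout
step 9: r2 = -4 + -9 = -13 -> verified
step 10: r2 = 0 -> exactly as logged
step 11: r1 = -(-9) = 9 -> in agreement
step 12: r1 = -1 -> same as recorded
step 13: r3 = -21 + -1 = -22 -> matches
Nothing is out of place; the run is error-free.

no error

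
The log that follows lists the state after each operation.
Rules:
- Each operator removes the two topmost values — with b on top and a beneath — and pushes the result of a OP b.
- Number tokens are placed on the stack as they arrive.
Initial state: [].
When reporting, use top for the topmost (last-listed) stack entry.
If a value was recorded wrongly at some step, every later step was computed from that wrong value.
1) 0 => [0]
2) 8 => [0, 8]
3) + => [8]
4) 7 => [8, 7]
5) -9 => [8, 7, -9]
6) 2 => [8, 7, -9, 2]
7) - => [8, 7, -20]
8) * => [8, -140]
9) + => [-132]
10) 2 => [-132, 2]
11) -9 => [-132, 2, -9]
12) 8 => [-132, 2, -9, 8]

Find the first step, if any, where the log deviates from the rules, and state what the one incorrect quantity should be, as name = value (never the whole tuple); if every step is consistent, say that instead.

1. push 0: top = 0 (no discrepancy)
2. push 8: top = 8 (checks out)
3. 0 + 8 = 8 (confirmed correct)
4. push 7: top = 7 (same as recorded)
5. push -9: top = -9 (matches)
6. push 2: top = 2 (agrees with the log)
7. -9 - 2 = -11 (not what was recorded)
First incorrect step: 7; the correct value is top = -11.

step 7, top = -11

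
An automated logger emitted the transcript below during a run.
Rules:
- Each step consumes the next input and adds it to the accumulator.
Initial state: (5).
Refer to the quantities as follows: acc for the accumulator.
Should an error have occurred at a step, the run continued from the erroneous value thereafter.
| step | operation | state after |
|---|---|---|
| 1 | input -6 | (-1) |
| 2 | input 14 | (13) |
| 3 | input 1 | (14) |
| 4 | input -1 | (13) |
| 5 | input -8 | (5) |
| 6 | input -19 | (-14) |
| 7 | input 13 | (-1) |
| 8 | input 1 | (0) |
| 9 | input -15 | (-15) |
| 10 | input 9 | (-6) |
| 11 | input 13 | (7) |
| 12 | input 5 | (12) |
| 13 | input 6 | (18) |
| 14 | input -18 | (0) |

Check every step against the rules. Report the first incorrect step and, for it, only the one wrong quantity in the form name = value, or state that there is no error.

no error

step 1: acc = 5 + -6 = -1 -> confirmed correct
step 2: acc = -1 + 14 = 13 -> exactly as logged
step 3: acc = 13 + 1 = 14 -> in agreement
step 4: acc = 14 + -1 = 13 -> confirmed correct
step 5: acc = 13 + -8 = 5 -> no discrepancy
step 6: acc = 5 + -19 = -14 -> verified
step 7: acc = -14 + 13 = -1 -> verified
step 8: acc = -1 + 1 = 0 -> checks out
step 9: acc = 0 + -15 = -15 -> matches
step 10: acc = -15 + 9 = -6 -> checks out
step 11: acc = -6 + 13 = 7 -> agrees with the transcript
step 12: acc = 7 + 5 = 12 -> checks out
step 13: acc = 12 + 6 = 18 -> same as recorded
step 14: acc = 18 + -18 = 0 -> same as recorded
The recomputation confirms every line.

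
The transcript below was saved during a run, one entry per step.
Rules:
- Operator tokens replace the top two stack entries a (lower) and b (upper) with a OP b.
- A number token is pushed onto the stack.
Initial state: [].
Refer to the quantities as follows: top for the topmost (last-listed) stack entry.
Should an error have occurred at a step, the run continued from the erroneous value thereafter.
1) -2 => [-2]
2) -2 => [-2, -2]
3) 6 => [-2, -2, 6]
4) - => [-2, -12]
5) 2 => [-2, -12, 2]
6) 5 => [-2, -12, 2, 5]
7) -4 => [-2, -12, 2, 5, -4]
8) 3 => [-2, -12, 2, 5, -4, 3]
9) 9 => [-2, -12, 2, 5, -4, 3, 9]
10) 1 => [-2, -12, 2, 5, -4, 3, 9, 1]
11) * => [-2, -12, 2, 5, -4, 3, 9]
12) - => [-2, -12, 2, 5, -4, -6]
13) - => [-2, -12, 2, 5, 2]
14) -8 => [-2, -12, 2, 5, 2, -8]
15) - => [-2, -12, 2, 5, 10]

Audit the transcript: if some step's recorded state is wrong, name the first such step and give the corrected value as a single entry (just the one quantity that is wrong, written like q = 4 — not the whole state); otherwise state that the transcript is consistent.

Recomputing the run from the initial state:
step 1: [-2]
step 2: [-2, -2]
step 3: [-2, -2, 6]
step 4: [-2, -8]
step 5: [-2, -8, 2]
step 6: [-2, -8, 2, 5]
step 7: [-2, -8, 2, 5, -4]
step 8: [-2, -8, 2, 5, -4, 3]
step 9: [-2, -8, 2, 5, -4, 3, 9]
step 10: [-2, -8, 2, 5, -4, 3, 9, 1]
step 11: [-2, -8, 2, 5, -4, 3, 9]
step 12: [-2, -8, 2, 5, -4, -6]
step 13: [-2, -8, 2, 5, 2]
step 14: [-2, -8, 2, 5, 2, -8]
step 15: [-2, -8, 2, 5, 10]
The first disagreement with the transcript is at step 4, where the value should be top = -8.

step 4, top = -8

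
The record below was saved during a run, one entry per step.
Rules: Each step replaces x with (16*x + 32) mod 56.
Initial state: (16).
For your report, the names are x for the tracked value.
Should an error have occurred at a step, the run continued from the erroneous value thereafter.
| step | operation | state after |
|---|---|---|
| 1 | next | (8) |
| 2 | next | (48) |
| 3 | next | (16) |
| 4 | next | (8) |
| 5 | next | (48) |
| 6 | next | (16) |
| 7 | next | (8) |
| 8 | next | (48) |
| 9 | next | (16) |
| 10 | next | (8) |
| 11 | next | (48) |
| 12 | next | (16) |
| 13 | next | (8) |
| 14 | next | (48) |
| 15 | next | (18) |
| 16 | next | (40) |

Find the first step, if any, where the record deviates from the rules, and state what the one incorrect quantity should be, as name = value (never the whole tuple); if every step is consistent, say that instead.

step 15, x = 16

Recomputing the run from the initial state:
step 1: x = 8
step 2: x = 48
step 3: x = 16
step 4: x = 8
step 5: x = 48
step 6: x = 16
step 7: x = 8
step 8: x = 48
step 9: x = 16
step 10: x = 8
step 11: x = 48
step 12: x = 16
step 13: x = 8
step 14: x = 48
step 15: x = 16
step 16: x = 8
The first disagreement with the record is at step 15, where the value should be x = 16.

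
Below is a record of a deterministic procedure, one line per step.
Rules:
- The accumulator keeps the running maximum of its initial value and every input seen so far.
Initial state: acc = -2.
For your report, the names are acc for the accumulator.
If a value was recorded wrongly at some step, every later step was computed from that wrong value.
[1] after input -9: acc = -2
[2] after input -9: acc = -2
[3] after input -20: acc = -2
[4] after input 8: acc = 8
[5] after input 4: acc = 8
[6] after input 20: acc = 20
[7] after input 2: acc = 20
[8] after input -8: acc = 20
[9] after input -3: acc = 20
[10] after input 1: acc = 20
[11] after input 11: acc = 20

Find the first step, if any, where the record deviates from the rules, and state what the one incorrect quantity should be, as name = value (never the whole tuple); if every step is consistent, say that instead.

Step 1: acc = max(-2, -9) = -2 — consistent with the record.
Step 2: acc = max(-2, -9) = -2 — in agreement.
Step 3: acc = max(-2, -20) = -2 — no discrepancy.
Step 4: acc = max(-2, 8) = 8 — consistent with the record.
Step 5: acc = max(8, 4) = 8 — confirmed correct.
Step 6: acc = max(8, 20) = 20 — agrees with the record.
Step 7: acc = max(20, 2) = 20 — verified.
Step 8: acc = max(20, -8) = 20 — exactly as logged.
Step 9: acc = max(20, -3) = 20 — no discrepancy.
Step 10: acc = max(20, 1) = 20 — in agreement.
Step 11: acc = max(20, 11) = 20 — verified.
Every step is consistent.

no error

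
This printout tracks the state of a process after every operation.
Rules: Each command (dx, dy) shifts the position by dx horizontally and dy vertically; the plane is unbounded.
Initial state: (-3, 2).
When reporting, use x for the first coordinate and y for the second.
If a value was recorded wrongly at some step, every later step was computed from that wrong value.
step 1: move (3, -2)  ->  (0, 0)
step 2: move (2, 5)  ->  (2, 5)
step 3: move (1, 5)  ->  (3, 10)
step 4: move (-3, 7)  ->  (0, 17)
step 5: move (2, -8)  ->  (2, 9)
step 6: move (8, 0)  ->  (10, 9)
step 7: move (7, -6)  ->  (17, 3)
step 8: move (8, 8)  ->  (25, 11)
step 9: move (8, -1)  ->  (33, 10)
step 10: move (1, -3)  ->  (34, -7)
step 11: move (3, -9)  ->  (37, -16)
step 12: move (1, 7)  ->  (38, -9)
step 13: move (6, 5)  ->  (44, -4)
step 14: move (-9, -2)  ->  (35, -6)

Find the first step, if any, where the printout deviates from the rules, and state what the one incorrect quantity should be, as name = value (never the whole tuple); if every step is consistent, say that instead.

step 10, y = 7

1. x = -3 + (3) = 0, y = 2 + (-2) = 0 (exactly as logged)
2. x = 0 + (2) = 2, y = 0 + (5) = 5 (no discrepancy)
3. x = 2 + (1) = 3, y = 5 + (5) = 10 (no discrepancy)
4. x = 3 + (-3) = 0, y = 10 + (7) = 17 (same as recorded)
5. x = 0 + (2) = 2, y = 17 + (-8) = 9 (matches)
6. x = 2 + (8) = 10, y = 9 + (0) = 9 (matches)
7. x = 10 + (7) = 17, y = 9 + (-6) = 3 (consistent with the printout)
8. x = 17 + (8) = 25, y = 3 + (8) = 11 (exactly as logged)
9. x = 25 + (8) = 33, y = 11 + (-1) = 10 (verified)
10. x = 33 + (1) = 34, y = 10 + (-3) = 7 (the printout has a different value)
The audit stops at step 10: the recorded entry is wrong and should be y = 7.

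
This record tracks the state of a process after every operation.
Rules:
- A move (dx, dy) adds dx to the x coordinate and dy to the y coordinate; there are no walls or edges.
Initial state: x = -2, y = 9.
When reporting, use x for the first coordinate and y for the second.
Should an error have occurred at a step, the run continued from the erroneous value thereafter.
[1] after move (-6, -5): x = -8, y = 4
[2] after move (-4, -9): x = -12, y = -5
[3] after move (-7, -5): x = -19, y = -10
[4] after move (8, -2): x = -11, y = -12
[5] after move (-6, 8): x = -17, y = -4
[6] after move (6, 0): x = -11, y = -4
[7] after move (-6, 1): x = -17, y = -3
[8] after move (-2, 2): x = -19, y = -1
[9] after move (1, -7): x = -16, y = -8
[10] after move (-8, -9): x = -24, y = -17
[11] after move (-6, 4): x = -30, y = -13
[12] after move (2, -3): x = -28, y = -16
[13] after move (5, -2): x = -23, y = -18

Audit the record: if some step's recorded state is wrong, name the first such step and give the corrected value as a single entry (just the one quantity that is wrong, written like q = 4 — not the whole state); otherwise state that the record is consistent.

Recomputing the run from the initial state:
step 1: x = -8, y = 4
step 2: x = -12, y = -5
step 3: x = -19, y = -10
step 4: x = -11, y = -12
step 5: x = -17, y = -4
step 6: x = -11, y = -4
step 7: x = -17, y = -3
step 8: x = -19, y = -1
step 9: x = -18, y = -8
step 10: x = -26, y = -17
step 11: x = -32, y = -13
step 12: x = -30, y = -16
step 13: x = -25, y = -18
The first disagreement with the record is at step 9, where the value should be x = -18.

step 9, x = -18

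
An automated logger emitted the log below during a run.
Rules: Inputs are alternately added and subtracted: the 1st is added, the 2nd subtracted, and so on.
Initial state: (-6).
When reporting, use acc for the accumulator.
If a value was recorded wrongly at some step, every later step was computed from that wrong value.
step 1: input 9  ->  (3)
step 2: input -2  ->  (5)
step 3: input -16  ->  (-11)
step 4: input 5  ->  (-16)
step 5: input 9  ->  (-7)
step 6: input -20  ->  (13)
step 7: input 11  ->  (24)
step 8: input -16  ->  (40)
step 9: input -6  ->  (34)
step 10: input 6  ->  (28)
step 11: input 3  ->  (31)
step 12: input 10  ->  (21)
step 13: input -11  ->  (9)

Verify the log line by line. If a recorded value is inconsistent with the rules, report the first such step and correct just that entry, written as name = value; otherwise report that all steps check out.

step 13, acc = 10

1. acc = -6 + 9 = 3 (in agreement)
2. acc = 3 - -2 = 5 (verified)
3. acc = 5 + -16 = -11 (matches)
4. acc = -11 - 5 = -16 (same as recorded)
5. acc = -16 + 9 = -7 (no discrepancy)
6. acc = -7 - -20 = 13 (no discrepancy)
7. acc = 13 + 11 = 24 (agrees with the log)
8. acc = 24 - -16 = 40 (same as recorded)
9. acc = 40 + -6 = 34 (exactly as logged)
10. acc = 34 - 6 = 28 (in agreement)
11. acc = 28 + 3 = 31 (verified)
12. acc = 31 - 10 = 21 (checks out)
13. acc = 21 + -11 = 10 (this is not what the log shows)
First deviation found at step 13; the corrected entry is acc = 10.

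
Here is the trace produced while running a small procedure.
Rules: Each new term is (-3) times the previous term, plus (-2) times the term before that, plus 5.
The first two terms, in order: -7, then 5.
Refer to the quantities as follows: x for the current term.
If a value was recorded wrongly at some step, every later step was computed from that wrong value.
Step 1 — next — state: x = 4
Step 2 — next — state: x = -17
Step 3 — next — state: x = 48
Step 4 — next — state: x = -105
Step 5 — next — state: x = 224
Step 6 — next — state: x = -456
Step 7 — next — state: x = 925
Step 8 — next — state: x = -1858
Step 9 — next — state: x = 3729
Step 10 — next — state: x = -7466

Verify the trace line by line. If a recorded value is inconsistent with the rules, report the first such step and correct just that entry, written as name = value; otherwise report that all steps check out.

Step 1: x = -3*(5) + (-2)*(-7) + (5) = 4 — checks out.
Step 2: x = -3*(4) + (-2)*(5) + (5) = -17 — agrees with the trace.
Step 3: x = -3*(-17) + (-2)*(4) + (5) = 48 — no discrepancy.
Step 4: x = -3*(48) + (-2)*(-17) + (5) = -105 — verified.
Step 5: x = -3*(-105) + (-2)*(48) + (5) = 224 — verified.
Step 6: x = -3*(224) + (-2)*(-105) + (5) = -457 — the recorded entry deviates here.
Conclusion: step 6 carries the first error; the entry should be x = -457.

step 6, x = -457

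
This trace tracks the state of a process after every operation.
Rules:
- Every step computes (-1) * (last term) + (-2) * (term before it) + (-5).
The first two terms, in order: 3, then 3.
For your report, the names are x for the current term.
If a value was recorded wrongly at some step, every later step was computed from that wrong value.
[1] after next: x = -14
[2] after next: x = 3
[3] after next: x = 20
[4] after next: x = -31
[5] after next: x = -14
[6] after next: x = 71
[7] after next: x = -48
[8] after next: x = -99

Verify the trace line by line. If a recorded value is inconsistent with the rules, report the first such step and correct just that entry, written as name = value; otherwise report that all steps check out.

Recomputing the run from the initial state:
step 1: x = -14
step 2: x = 3
step 3: x = 20
step 4: x = -31
step 5: x = -14
step 6: x = 71
step 7: x = -48
step 8: x = -99
This matches the trace at every step.

no error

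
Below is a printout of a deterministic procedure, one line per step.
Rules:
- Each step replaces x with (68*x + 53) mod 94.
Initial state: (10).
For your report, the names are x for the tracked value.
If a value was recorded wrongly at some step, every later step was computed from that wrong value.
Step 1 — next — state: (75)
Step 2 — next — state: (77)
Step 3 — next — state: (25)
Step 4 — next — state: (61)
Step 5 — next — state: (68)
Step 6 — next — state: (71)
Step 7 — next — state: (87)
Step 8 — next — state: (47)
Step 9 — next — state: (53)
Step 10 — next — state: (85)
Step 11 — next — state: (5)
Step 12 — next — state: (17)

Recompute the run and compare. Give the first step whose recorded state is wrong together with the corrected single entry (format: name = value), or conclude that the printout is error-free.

step 5, x = 65

step 1: x = (68*10 + 53) mod 94 = 75 -> exactly as logged
step 2: x = (68*75 + 53) mod 94 = 77 -> same as recorded
step 3: x = (68*77 + 53) mod 94 = 25 -> confirmed correct
step 4: x = (68*25 + 53) mod 94 = 61 -> checks out
step 5: x = (68*61 + 53) mod 94 = 65 -> the printout disagrees here
That makes step 5 the first incorrect line — x = 65 is what it should show.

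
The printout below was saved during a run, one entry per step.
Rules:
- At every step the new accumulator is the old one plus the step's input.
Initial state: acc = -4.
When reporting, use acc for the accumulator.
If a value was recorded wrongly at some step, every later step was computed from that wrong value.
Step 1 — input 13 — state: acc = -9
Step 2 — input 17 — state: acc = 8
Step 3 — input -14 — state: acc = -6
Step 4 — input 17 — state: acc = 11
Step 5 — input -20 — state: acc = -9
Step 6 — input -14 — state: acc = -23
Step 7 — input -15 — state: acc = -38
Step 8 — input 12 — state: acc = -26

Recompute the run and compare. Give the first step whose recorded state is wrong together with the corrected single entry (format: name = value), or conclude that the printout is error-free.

step 1: acc = -4 + 13 = 9 -> a discrepancy with the printout
The audit stops at step 1: the recorded entry is wrong and should be acc = 9.

step 1, acc = 9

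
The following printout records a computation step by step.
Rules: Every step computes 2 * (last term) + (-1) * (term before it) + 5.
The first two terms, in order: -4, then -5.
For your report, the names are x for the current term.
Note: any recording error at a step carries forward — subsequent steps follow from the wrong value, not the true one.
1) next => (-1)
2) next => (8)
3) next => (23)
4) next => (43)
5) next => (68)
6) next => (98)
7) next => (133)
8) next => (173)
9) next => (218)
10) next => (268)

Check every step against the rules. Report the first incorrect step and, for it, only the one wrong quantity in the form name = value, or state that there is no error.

Recomputing the run from the initial state:
step 1: x = -1
step 2: x = 8
step 3: x = 22
step 4: x = 41
step 5: x = 65
step 6: x = 94
step 7: x = 128
step 8: x = 167
step 9: x = 211
step 10: x = 260
The first disagreement with the printout is at step 3, where the value should be x = 22.

step 3, x = 22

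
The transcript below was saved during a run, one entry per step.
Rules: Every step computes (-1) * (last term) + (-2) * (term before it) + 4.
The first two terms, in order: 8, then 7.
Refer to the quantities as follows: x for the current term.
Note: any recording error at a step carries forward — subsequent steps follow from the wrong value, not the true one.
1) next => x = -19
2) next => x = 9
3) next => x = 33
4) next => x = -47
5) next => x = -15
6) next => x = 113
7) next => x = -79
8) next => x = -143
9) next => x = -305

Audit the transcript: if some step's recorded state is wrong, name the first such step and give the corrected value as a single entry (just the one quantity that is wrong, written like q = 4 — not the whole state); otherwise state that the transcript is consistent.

Recomputing the run from the initial state:
step 1: x = -19
step 2: x = 9
step 3: x = 33
step 4: x = -47
step 5: x = -15
step 6: x = 113
step 7: x = -79
step 8: x = -143
step 9: x = 305
The first disagreement with the transcript is at step 9, where the value should be x = 305.

step 9, x = 305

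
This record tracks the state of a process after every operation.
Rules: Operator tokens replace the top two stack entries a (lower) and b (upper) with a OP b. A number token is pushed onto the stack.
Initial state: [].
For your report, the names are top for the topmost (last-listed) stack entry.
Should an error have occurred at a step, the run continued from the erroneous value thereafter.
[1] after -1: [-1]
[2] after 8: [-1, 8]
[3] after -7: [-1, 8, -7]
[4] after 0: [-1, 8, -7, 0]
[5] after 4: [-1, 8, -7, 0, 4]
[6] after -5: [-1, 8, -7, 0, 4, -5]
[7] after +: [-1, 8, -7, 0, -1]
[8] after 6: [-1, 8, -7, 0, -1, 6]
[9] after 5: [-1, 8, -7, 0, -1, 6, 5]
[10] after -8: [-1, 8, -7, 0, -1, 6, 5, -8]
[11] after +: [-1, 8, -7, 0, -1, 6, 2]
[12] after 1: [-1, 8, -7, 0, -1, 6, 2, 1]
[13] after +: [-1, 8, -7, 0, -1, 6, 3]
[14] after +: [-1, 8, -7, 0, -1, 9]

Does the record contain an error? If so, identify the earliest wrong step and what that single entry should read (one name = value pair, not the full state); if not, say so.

step 1: push -1: top = -1 -> agrees with the record
step 2: push 8: top = 8 -> same as recorded
step 3: push -7: top = -7 -> consistent with the record
step 4: push 0: top = 0 -> no discrepancy
step 5: push 4: top = 4 -> consistent with the record
step 6: push -5: top = -5 -> matches
step 7: 4 + -5 = -1 -> in agreement
step 8: push 6: top = 6 -> confirmed correct
step 9: push 5: top = 5 -> checks out
step 10: push -8: top = -8 -> verified
step 11: 5 + -8 = -3 -> a discrepancy with the record
The audit stops at step 11: the recorded entry is wrong and should be top = -3.

step 11, top = -3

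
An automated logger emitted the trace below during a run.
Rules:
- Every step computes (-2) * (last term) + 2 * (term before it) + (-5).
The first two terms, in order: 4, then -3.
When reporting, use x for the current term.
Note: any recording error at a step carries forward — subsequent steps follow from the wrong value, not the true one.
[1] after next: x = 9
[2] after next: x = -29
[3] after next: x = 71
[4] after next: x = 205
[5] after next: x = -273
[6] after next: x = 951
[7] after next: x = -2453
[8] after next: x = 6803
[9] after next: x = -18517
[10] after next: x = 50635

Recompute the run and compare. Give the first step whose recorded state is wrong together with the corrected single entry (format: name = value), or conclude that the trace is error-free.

step 1: x = -2*(-3) + (2)*(4) + (-5) = 9 -> in agreement
step 2: x = -2*(9) + (2)*(-3) + (-5) = -29 -> matches
step 3: x = -2*(-29) + (2)*(9) + (-5) = 71 -> same as recorded
step 4: x = -2*(71) + (2)*(-29) + (-5) = -205 -> the trace disagrees here
First incorrect step: 4; the correct value is x = -205.

step 4, x = -205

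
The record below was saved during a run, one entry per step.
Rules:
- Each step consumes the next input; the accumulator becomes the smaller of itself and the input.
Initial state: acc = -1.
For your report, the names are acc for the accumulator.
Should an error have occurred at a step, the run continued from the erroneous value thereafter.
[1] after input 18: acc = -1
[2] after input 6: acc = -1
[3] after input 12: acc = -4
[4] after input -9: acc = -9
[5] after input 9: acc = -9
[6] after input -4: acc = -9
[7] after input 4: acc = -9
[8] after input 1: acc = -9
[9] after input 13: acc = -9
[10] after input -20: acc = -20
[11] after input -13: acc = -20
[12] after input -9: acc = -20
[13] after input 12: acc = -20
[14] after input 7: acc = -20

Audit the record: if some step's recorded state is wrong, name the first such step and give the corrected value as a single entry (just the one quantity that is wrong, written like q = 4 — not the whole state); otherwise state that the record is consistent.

Recomputing the run from the initial state:
step 1: acc = -1
step 2: acc = -1
step 3: acc = -1
step 4: acc = -9
step 5: acc = -9
step 6: acc = -9
step 7: acc = -9
step 8: acc = -9
step 9: acc = -9
step 10: acc = -20
step 11: acc = -20
step 12: acc = -20
step 13: acc = -20
step 14: acc = -20
The first disagreement with the record is at step 3, where the value should be acc = -1.

step 3, acc = -1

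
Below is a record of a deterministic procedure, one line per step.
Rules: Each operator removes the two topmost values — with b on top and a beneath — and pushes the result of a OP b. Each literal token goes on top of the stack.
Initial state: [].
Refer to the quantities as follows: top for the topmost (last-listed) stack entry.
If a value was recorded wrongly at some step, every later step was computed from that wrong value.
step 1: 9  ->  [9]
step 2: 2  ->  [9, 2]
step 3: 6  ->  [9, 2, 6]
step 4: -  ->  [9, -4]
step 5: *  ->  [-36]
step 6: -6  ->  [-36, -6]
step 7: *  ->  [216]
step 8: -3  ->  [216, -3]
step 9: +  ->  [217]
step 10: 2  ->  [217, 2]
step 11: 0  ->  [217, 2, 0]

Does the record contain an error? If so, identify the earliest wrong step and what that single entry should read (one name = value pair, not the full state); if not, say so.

step 9, top = 213

Recomputing the run from the initial state:
step 1: [9]
step 2: [9, 2]
step 3: [9, 2, 6]
step 4: [9, -4]
step 5: [-36]
step 6: [-36, -6]
step 7: [216]
step 8: [216, -3]
step 9: [213]
step 10: [213, 2]
step 11: [213, 2, 0]
The first disagreement with the record is at step 9, where the value should be top = 213.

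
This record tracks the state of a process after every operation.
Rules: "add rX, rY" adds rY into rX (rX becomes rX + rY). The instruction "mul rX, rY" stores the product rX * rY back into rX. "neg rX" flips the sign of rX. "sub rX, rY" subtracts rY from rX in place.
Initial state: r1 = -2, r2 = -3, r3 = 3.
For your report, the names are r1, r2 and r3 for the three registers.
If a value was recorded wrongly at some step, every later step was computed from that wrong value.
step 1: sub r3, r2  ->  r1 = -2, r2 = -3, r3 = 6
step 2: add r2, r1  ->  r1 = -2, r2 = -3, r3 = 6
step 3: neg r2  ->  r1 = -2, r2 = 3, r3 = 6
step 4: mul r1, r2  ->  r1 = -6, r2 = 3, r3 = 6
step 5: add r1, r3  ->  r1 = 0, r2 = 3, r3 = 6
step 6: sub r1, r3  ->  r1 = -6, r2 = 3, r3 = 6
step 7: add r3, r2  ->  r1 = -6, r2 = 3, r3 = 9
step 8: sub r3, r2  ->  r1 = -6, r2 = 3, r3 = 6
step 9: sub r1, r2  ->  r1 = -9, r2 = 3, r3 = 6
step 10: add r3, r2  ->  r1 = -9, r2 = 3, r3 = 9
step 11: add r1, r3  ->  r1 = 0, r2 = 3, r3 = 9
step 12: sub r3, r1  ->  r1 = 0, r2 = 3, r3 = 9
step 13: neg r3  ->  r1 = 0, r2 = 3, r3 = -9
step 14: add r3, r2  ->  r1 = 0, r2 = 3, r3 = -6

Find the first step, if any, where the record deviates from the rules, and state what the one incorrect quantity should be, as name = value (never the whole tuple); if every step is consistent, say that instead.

step 1: r3 = 3 - -3 = 6 -> same as recorded
step 2: r2 = -3 + -2 = -5 -> this is not what the record shows
The earliest wrong entry is at step 2: it should read r2 = -5.

step 2, r2 = -5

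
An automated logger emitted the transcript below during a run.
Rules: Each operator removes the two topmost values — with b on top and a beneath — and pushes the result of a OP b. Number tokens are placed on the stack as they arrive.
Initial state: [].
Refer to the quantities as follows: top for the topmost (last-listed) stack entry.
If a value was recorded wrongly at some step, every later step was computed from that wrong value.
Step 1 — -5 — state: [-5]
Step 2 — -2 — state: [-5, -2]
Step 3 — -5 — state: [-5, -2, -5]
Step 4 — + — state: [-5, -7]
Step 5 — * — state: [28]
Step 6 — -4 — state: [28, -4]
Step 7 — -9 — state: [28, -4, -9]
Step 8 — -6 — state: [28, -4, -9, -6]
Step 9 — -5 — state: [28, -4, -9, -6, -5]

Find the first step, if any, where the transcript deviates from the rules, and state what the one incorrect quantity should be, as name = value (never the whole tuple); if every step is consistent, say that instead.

Recomputing the run from the initial state:
step 1: [-5]
step 2: [-5, -2]
step 3: [-5, -2, -5]
step 4: [-5, -7]
step 5: [35]
step 6: [35, -4]
step 7: [35, -4, -9]
step 8: [35, -4, -9, -6]
step 9: [35, -4, -9, -6, -5]
The first disagreement with the transcript is at step 5, where the value should be top = 35.

step 5, top = 35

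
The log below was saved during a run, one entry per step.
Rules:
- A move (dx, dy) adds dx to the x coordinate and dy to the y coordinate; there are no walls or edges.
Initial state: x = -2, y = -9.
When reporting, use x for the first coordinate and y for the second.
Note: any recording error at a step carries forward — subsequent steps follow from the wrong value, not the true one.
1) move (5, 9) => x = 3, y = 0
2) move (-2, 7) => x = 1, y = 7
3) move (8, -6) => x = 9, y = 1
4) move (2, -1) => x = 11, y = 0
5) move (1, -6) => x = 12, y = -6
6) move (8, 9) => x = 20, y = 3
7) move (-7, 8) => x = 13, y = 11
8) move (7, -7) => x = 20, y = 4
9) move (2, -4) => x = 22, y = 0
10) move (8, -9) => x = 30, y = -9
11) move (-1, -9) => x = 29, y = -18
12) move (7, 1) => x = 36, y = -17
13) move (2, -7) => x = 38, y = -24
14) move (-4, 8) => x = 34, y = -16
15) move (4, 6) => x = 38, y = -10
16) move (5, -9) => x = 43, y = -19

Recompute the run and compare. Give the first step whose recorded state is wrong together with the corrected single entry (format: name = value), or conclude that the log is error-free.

Recomputing the run from the initial state:
step 1: x = 3, y = 0
step 2: x = 1, y = 7
step 3: x = 9, y = 1
step 4: x = 11, y = 0
step 5: x = 12, y = -6
step 6: x = 20, y = 3
step 7: x = 13, y = 11
step 8: x = 20, y = 4
step 9: x = 22, y = 0
step 10: x = 30, y = -9
step 11: x = 29, y = -18
step 12: x = 36, y = -17
step 13: x = 38, y = -24
step 14: x = 34, y = -16
step 15: x = 38, y = -10
step 16: x = 43, y = -19
This matches the log at every step.

no error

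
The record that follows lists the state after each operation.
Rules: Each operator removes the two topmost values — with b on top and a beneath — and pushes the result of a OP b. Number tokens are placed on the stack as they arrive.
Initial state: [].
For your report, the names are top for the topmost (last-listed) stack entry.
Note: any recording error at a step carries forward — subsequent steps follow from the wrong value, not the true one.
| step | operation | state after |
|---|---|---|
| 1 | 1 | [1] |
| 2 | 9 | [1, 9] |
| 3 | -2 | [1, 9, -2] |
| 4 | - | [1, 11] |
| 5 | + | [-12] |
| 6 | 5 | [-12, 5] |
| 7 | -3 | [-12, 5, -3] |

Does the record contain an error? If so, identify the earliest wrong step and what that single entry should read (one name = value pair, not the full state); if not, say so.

1. push 1: top = 1 (exactly as logged)
2. push 9: top = 9 (checks out)
3. push -2: top = -2 (consistent with the record)
4. 9 - -2 = 11 (agrees with the record)
5. 1 + 11 = 12 (the recorded entry deviates here)
First deviation found at step 5; the corrected entry is top = 12.

step 5, top = 12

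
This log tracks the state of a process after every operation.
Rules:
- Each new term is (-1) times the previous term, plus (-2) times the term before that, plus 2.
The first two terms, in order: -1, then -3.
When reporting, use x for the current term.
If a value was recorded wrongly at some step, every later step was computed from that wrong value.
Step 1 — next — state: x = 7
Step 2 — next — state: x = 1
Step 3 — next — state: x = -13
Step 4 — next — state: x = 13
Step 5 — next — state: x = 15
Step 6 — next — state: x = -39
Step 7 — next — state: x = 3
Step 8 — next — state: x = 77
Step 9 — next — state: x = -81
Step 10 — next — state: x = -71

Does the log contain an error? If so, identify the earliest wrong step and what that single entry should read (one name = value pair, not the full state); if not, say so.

step 7, x = 11

Recomputing the run from the initial state:
step 1: x = 7
step 2: x = 1
step 3: x = -13
step 4: x = 13
step 5: x = 15
step 6: x = -39
step 7: x = 11
step 8: x = 69
step 9: x = -89
step 10: x = -47
The first disagreement with the log is at step 7, where the value should be x = 11.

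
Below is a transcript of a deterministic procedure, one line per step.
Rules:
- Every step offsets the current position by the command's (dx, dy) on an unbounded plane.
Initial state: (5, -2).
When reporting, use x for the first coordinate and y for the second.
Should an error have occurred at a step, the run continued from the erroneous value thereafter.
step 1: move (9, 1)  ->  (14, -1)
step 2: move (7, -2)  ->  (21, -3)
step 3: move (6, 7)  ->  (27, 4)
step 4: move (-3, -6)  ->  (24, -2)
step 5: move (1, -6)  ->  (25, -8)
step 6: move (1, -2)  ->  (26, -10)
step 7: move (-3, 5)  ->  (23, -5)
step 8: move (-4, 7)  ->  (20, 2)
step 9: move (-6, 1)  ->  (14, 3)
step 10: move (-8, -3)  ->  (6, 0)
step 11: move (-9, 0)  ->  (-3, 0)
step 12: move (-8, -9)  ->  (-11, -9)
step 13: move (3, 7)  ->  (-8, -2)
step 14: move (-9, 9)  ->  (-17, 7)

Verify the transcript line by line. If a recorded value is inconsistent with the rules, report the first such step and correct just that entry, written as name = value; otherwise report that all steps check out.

Step 1: x = 5 + (9) = 14, y = -2 + (1) = -1 — exactly as logged.
Step 2: x = 14 + (7) = 21, y = -1 + (-2) = -3 — agrees with the transcript.
Step 3: x = 21 + (6) = 27, y = -3 + (7) = 4 — no discrepancy.
Step 4: x = 27 + (-3) = 24, y = 4 + (-6) = -2 — agrees with the transcript.
Step 5: x = 24 + (1) = 25, y = -2 + (-6) = -8 — same as recorded.
Step 6: x = 25 + (1) = 26, y = -8 + (-2) = -10 — exactly as logged.
Step 7: x = 26 + (-3) = 23, y = -10 + (5) = -5 — verified.
Step 8: x = 23 + (-4) = 19, y = -5 + (7) = 2 — the recorded entry deviates here.
The audit stops at step 8: the recorded entry is wrong and should be x = 19.

step 8, x = 19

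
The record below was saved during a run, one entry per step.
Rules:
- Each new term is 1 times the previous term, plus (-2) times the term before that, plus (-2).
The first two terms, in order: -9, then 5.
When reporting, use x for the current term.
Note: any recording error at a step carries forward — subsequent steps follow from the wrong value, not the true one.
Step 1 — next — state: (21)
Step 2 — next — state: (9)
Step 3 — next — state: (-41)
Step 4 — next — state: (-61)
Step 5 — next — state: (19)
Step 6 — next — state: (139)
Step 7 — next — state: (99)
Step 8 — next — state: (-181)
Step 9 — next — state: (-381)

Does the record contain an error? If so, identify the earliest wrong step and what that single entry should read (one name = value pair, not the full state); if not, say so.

step 3, x = -35

1. x = 1*(5) + (-2)*(-9) + (-2) = 21 (matches)
2. x = 1*(21) + (-2)*(5) + (-2) = 9 (verified)
3. x = 1*(9) + (-2)*(21) + (-2) = -35 (not what was recorded)
Step 3 is the first one off; corrected, x = -35.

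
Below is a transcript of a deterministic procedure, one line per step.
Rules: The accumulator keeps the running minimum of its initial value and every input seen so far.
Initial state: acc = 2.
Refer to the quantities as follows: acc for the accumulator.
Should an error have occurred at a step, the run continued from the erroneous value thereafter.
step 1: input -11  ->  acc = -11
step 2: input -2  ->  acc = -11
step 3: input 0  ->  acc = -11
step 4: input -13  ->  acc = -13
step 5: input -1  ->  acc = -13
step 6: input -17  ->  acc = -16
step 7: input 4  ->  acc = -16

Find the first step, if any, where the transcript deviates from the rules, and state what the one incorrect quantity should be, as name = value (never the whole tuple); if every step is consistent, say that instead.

step 6, acc = -17

Recomputing the run from the initial state:
step 1: acc = -11
step 2: acc = -11
step 3: acc = -11
step 4: acc = -13
step 5: acc = -13
step 6: acc = -17
step 7: acc = -17
The first disagreement with the transcript is at step 6, where the value should be acc = -17.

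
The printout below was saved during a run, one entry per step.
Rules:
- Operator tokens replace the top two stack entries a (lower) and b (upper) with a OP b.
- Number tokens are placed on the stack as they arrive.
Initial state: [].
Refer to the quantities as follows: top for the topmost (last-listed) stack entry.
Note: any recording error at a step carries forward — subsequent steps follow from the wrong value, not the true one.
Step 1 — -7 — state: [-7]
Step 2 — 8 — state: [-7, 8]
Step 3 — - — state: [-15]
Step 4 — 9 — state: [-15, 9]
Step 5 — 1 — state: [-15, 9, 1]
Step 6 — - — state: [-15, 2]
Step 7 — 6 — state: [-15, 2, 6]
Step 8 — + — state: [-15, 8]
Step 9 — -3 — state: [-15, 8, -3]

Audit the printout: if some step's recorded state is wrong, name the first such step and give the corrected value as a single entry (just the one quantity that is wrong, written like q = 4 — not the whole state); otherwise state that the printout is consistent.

step 6, top = 8

1. push -7: top = -7 (no discrepancy)
2. push 8: top = 8 (checks out)
3. -7 - 8 = -15 (agrees with the printout)
4. push 9: top = 9 (consistent with the printout)
5. push 1: top = 1 (confirmed correct)
6. 9 - 1 = 8 (this is not what the printout shows)
The earliest wrong entry is at step 6: it should read top = 8.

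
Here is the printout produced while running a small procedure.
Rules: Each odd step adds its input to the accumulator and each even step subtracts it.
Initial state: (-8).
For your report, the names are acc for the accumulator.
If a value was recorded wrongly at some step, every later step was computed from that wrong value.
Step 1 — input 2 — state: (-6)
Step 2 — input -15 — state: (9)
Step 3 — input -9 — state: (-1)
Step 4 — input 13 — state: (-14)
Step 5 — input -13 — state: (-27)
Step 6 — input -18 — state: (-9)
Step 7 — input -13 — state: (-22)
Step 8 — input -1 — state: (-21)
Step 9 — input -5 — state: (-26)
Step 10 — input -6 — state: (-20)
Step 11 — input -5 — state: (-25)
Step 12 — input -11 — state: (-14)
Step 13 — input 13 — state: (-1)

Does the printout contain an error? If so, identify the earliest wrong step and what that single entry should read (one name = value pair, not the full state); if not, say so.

step 1: acc = -8 + 2 = -6 -> confirmed correct
step 2: acc = -6 - -15 = 9 -> same as recorded
step 3: acc = 9 + -9 = 0 -> not what was recorded
The earliest wrong entry is at step 3: it should read acc = 0.

step 3, acc = 0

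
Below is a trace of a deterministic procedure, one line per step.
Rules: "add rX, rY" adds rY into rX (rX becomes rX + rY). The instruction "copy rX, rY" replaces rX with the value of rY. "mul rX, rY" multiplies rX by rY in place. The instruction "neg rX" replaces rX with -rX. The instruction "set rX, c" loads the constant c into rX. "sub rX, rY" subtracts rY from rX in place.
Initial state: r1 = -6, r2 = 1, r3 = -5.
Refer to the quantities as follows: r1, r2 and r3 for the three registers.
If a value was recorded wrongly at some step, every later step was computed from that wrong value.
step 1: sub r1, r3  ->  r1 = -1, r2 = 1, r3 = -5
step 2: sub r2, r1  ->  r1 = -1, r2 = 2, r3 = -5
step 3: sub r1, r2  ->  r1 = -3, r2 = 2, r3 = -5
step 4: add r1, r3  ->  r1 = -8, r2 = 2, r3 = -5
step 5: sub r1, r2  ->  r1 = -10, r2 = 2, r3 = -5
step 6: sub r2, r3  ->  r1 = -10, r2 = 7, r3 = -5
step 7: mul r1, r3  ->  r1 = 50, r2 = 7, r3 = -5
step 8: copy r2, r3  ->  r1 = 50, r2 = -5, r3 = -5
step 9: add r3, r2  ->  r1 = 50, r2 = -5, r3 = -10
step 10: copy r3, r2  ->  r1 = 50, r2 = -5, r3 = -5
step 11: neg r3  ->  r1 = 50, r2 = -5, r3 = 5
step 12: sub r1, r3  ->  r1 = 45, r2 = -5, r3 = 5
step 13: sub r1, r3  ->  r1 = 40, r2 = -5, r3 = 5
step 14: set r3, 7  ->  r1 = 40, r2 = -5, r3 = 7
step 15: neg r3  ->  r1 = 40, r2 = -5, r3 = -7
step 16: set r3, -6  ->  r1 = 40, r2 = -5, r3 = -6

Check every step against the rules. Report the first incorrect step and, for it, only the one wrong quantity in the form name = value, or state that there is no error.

no error

1. r1 = -6 - -5 = -1 (agrees with the trace)
2. r2 = 1 - -1 = 2 (checks out)
3. r1 = -1 - 2 = -3 (in agreement)
4. r1 = -3 + -5 = -8 (checks out)
5. r1 = -8 - 2 = -10 (confirmed correct)
6. r2 = 2 - -5 = 7 (verified)
7. r1 = -10 * -5 = 50 (confirmed correct)
8. r2 = -5 (no discrepancy)
9. r3 = -5 + -5 = -10 (exactly as logged)
10. r3 = -5 (checks out)
11. r3 = -(-5) = 5 (same as recorded)
12. r1 = 50 - 5 = 45 (consistent with the trace)
13. r1 = 45 - 5 = 40 (confirmed correct)
14. r3 = 7 (consistent with the trace)
15. r3 = -(7) = -7 (checks out)
16. r3 = -6 (exactly as logged)
All entries verified; no error found.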